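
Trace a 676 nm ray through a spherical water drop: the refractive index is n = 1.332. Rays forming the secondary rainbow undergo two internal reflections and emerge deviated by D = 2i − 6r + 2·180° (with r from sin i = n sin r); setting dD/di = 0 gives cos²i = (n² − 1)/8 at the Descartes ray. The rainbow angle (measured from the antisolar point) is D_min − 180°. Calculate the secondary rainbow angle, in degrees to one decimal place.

50.6°

cos²i = (1.77422 − 1)/8 = 0.09678; i = arccos(0.31109) = 71.875°.
sin r = sin 71.875°/1.332 = 0.71350; r = 45.520°.
D_min = 2·71.875° − 6·45.520° + 360° = 230.628°.
Rainbow angle = D_min − 180° = 50.628°.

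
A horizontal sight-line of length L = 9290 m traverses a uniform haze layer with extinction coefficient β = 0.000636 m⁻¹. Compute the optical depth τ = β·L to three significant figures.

5.91

τ = β·L = 0.000636 × 9290 = 5.9084.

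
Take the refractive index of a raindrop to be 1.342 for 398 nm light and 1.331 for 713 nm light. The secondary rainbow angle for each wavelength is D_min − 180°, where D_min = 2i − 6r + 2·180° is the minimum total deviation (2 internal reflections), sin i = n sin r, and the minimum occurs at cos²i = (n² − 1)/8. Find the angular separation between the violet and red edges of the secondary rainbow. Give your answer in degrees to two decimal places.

At 398 nm (n = 1.342): cos²i = 0.10012 → i = 71.554°, r = 44.981°, D_min = 233.222°, rainbow angle = 53.222°.
At 713 nm (n = 1.331): cos²i = 0.09645 → i = 71.907°, r = 45.575°, D_min = 230.365°, rainbow angle = 50.365°.
Angular width = |53.222° − 50.365°| = 2.857°.

2.86°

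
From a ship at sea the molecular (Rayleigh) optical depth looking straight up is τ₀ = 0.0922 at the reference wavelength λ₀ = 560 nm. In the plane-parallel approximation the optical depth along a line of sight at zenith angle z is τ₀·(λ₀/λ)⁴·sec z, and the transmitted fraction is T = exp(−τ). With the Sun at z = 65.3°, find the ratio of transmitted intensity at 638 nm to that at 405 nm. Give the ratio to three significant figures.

Airmass: sec 65.3° = 2.3931.
τ(638 nm) = 0.0922 × (560/638)⁴ × 2.3931 = 0.0922 × 0.5936 × 2.3931 = 0.1310.
τ(405 nm) = 0.0922 × (560/405)⁴ × 2.3931 = 0.0922 × 3.6554 × 2.3931 = 0.8065.
T(638)/T(405) = exp(τ_B − τ_A) = exp(0.6756) = 1.9652.

1.97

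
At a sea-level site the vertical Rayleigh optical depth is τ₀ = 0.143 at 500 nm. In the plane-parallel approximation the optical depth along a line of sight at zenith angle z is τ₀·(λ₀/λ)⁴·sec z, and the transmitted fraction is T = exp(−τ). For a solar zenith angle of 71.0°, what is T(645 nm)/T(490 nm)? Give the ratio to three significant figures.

1.37

Airmass: sec 71.0° = 3.0716.
τ(645 nm) = 0.143 × (500/645)⁴ × 3.0716 = 0.143 × 0.3611 × 3.0716 = 0.1586.
τ(490 nm) = 0.143 × (500/490)⁴ × 3.0716 = 0.143 × 1.0842 × 3.0716 = 0.4762.
T(645)/T(490) = exp(τ_B − τ_A) = exp(0.3176) = 1.3738.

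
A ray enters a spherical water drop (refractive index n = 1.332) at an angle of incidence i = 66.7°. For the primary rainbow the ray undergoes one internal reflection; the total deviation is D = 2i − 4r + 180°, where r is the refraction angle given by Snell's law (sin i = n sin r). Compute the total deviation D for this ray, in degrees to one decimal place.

139.0°

sin r = sin 66.7° / 1.332 = 0.9184/1.332 = 0.6895; r = 43.59°.
D = 2·66.7° − 4·43.59° + 180° = 133.40° − 174.37° + 180° = 139.03°.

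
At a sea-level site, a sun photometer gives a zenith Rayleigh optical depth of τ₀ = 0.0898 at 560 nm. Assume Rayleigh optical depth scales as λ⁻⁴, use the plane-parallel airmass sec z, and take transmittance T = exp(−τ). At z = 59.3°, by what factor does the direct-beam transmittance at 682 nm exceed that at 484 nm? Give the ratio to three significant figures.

1.27

Airmass: sec 59.3° = 1.9587.
τ(682 nm) = 0.0898 × (560/682)⁴ × 1.9587 = 0.0898 × 0.4546 × 1.9587 = 0.0800.
τ(484 nm) = 0.0898 × (560/484)⁴ × 1.9587 = 0.0898 × 1.7921 × 1.9587 = 0.3152.
T(682)/T(484) = exp(τ_B − τ_A) = exp(0.2353) = 1.2652.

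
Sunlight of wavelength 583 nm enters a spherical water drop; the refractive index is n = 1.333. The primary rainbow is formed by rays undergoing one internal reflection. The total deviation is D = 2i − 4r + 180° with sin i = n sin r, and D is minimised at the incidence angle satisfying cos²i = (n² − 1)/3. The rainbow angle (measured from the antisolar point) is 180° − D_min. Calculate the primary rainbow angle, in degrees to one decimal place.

cos²i = (1.77689 − 1)/3 = 0.25896; i = arccos(0.50888) = 59.410°.
sin r = sin 59.410°/1.333 = 0.64579; r = 40.225°.
D_min = 2·59.410° − 4·40.225° + 180° = 137.922°.
Rainbow angle = 180° − D_min = 42.078°.

42.1°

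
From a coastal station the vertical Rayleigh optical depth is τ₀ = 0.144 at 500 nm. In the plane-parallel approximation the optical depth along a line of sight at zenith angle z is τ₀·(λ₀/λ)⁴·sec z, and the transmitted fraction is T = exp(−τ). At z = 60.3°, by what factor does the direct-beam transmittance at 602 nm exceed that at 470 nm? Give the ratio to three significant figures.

1.26

Airmass: sec 60.3° = 2.0183.
τ(602 nm) = 0.144 × (500/602)⁴ × 2.0183 = 0.144 × 0.4759 × 2.0183 = 0.1383.
τ(470 nm) = 0.144 × (500/470)⁴ × 2.0183 = 0.144 × 1.2808 × 2.0183 = 0.3723.
T(602)/T(470) = exp(τ_B − τ_A) = exp(0.2339) = 1.2636.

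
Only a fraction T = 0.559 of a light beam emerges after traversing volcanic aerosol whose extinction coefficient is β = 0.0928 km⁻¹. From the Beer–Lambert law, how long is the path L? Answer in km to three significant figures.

Beer–Lambert: T = exp(−βL) ⇒ L = −ln(T)/β = −ln(0.559)/0.0928 = 0.5816/0.0928 = 6.267 km.

6.27 km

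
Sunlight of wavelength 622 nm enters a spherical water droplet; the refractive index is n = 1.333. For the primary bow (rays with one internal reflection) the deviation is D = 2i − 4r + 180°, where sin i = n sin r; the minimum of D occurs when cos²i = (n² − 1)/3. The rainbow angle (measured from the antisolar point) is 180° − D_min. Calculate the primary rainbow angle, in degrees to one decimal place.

cos²i = (1.77689 − 1)/3 = 0.25896; i = arccos(0.50888) = 59.410°.
sin r = sin 59.410°/1.333 = 0.64579; r = 40.225°.
D_min = 2·59.410° − 4·40.225° + 180° = 137.922°.
Rainbow angle = 180° − D_min = 42.078°.

42.1°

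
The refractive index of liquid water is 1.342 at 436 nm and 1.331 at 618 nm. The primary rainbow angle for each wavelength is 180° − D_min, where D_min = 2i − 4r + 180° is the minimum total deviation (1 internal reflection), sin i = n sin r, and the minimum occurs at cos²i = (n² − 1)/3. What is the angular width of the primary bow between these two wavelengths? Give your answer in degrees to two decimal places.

At 436 nm (n = 1.342): cos²i = 0.26699 → i = 58.888°, r = 39.641°, D_min = 139.213°, rainbow angle = 40.787°.
At 618 nm (n = 1.331): cos²i = 0.25719 → i = 59.527°, r = 40.356°, D_min = 137.630°, rainbow angle = 42.370°.
Angular width = |40.787° − 42.370°| = 1.583°.

1.58°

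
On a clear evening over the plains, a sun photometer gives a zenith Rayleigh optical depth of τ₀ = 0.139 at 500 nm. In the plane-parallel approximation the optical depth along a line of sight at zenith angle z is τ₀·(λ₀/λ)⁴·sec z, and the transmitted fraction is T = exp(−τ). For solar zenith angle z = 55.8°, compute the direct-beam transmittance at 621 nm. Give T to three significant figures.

0.901

sec 55.8° = 1.7791.
τ = 0.139 × (500/621)⁴ × 1.7791 = 0.139 × 0.4203 × 1.7791 = 0.1039.
T = exp(−0.1039) = 0.9013.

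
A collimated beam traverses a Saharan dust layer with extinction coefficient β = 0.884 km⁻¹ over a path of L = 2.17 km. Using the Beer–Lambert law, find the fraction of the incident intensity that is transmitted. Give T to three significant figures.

τ = β·L = 0.884 × 2.17 = 1.9183.
T = exp(−1.9183) = 0.1469.

0.147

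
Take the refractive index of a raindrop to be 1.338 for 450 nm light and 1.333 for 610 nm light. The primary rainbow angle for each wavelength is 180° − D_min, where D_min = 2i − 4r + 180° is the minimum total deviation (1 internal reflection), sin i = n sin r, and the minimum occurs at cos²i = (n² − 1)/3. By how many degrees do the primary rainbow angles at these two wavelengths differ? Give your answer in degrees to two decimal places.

At 450 nm (n = 1.338): cos²i = 0.26341 → i = 59.120°, r = 39.899°, D_min = 138.643°, rainbow angle = 41.357°.
At 610 nm (n = 1.333): cos²i = 0.25896 → i = 59.410°, r = 40.225°, D_min = 137.922°, rainbow angle = 42.078°.
Angular width = |41.357° − 42.078°| = 0.722°.

0.72°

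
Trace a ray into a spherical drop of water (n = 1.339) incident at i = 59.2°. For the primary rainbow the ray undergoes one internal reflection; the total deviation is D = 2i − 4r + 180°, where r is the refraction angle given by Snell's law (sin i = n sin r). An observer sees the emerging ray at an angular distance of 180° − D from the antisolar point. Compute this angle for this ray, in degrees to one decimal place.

sin r = sin 59.2° / 1.339 = 0.8590/1.339 = 0.6415; r = 39.90°.
D = 2·59.2° − 4·39.90° + 180° = 118.40° − 159.61° + 180° = 138.79°.
Angle from antisolar point = 180° − D = 41.21°.

41.2°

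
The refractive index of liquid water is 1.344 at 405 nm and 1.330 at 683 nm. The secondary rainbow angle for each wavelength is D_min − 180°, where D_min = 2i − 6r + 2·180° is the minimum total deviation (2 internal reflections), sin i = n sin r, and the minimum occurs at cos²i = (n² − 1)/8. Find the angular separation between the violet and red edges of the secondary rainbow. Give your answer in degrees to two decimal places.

3.63°

At 405 nm (n = 1.344): cos²i = 0.10079 → i = 71.490°, r = 44.874°, D_min = 233.733°, rainbow angle = 53.733°.
At 683 nm (n = 1.330): cos²i = 0.09611 → i = 71.940°, r = 45.630°, D_min = 230.101°, rainbow angle = 50.101°.
Angular width = |53.733° − 50.101°| = 3.632°.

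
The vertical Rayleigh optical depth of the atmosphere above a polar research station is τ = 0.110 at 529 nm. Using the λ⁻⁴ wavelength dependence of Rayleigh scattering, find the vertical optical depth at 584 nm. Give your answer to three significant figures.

0.0741

τ(584 nm) = τ(529 nm) × (529/584)⁴ = 0.110 × (0.9058)⁴ = 0.110 × 0.6732 = 0.0741.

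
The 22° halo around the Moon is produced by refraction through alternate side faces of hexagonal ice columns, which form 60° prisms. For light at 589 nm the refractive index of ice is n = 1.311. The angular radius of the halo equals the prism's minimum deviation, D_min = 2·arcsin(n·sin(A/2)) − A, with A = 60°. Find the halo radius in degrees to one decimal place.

n·sin(A/2) = 1.311 × sin 30° = 1.311 × 0.5000 = 0.6555.
D_min = 2·arcsin(0.6555) − 60° = 2 × 40.958° − 60° = 21.915°.

21.9°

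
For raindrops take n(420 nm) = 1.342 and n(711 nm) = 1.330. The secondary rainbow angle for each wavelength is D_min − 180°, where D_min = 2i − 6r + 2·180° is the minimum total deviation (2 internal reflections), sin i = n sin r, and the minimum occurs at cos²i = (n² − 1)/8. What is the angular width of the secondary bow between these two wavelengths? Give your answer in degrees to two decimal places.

3.12°

At 420 nm (n = 1.342): cos²i = 0.10012 → i = 71.554°, r = 44.981°, D_min = 233.222°, rainbow angle = 53.222°.
At 711 nm (n = 1.330): cos²i = 0.09611 → i = 71.940°, r = 45.630°, D_min = 230.101°, rainbow angle = 50.101°.
Angular width = |53.222° − 50.101°| = 3.121°.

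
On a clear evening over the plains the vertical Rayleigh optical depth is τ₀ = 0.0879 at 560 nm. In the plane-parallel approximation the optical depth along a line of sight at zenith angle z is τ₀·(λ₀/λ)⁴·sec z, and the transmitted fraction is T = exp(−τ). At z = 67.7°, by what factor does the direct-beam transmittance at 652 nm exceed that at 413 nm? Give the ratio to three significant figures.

Airmass: sec 67.7° = 2.6354.
τ(652 nm) = 0.0879 × (560/652)⁴ × 2.6354 = 0.0879 × 0.5442 × 2.6354 = 0.1261.
τ(413 nm) = 0.0879 × (560/413)⁴ × 2.6354 = 0.0879 × 3.3803 × 2.6354 = 0.7830.
T(652)/T(413) = exp(τ_B − τ_A) = exp(0.6570) = 1.9289.

1.93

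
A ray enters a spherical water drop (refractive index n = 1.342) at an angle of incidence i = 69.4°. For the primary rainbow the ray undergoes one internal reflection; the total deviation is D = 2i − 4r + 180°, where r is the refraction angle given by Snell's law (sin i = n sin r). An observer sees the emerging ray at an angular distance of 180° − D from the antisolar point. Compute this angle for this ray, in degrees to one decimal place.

sin r = sin 69.4° / 1.342 = 0.9361/1.342 = 0.6975; r = 44.23°.
D = 2·69.4° − 4·44.23° + 180° = 138.80° − 176.91° + 180° = 141.89°.
Angle from antisolar point = 180° − D = 38.11°.

38.1°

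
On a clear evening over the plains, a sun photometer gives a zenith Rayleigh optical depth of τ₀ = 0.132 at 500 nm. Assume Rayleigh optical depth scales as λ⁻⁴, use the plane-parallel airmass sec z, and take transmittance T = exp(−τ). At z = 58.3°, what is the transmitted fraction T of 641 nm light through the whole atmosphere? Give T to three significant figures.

sec 58.3° = 1.9031.
τ = 0.132 × (500/641)⁴ × 1.9031 = 0.132 × 0.3702 × 1.9031 = 0.0930.
T = exp(−0.0930) = 0.9112.

0.911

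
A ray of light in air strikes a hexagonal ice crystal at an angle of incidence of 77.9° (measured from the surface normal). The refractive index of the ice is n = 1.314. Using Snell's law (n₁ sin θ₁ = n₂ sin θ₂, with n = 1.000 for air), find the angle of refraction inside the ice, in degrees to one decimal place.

Snell: sin θ_r = sin θ_i / n = sin 77.9° / 1.314 = 0.9778 / 1.314 = 0.7441.
θ_r = arcsin(0.7441) = 48.08°.

48.1°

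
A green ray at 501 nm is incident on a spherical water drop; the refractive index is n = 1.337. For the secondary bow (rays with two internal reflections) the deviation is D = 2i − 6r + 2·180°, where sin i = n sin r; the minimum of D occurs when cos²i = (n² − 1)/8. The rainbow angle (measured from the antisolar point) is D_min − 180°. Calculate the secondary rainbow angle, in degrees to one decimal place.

51.9°

cos²i = (1.78757 − 1)/8 = 0.09845; i = arccos(0.31376) = 71.714°.
sin r = sin 71.714°/1.337 = 0.71017; r = 45.249°.
D_min = 2·71.714° − 6·45.249° + 360° = 231.934°.
Rainbow angle = D_min − 180° = 51.934°.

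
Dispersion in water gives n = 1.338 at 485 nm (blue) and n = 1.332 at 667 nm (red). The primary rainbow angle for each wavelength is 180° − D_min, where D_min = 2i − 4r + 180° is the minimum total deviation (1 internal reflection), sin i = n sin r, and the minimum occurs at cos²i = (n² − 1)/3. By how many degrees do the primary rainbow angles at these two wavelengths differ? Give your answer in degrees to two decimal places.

0.87°

At 485 nm (n = 1.338): cos²i = 0.26341 → i = 59.120°, r = 39.899°, D_min = 138.643°, rainbow angle = 41.357°.
At 667 nm (n = 1.332): cos²i = 0.25807 → i = 59.469°, r = 40.290°, D_min = 137.776°, rainbow angle = 42.224°.
Angular width = |41.357° − 42.224°| = 0.867°.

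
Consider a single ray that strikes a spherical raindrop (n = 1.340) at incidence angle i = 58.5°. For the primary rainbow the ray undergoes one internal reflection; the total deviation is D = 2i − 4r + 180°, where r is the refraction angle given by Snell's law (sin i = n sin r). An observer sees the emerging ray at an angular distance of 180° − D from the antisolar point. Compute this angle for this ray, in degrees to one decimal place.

sin r = sin 58.5° / 1.340 = 0.8526/1.340 = 0.6363; r = 39.52°.
D = 2·58.5° − 4·39.52° + 180° = 117.00° − 158.07° + 180° = 138.93°.
Angle from antisolar point = 180° − D = 41.07°.

41.1°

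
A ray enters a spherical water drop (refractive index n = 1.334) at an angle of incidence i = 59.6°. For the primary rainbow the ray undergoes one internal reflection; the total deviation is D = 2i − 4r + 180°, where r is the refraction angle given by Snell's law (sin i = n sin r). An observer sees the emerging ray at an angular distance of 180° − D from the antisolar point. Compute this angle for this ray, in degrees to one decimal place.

41.9°

sin r = sin 59.6° / 1.334 = 0.8625/1.334 = 0.6466; r = 40.28°.
D = 2·59.6° − 4·40.28° + 180° = 119.20° − 161.13° + 180° = 138.07°.
Angle from antisolar point = 180° − D = 41.93°.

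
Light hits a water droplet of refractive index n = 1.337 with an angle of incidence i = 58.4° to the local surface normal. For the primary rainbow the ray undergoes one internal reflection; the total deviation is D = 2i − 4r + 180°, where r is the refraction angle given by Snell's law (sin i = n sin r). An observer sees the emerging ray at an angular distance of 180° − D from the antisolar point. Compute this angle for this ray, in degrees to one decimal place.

41.5°

sin r = sin 58.4° / 1.337 = 0.8517/1.337 = 0.6370; r = 39.57°.
D = 2·58.4° − 4·39.57° + 180° = 116.80° − 158.29° + 180° = 138.51°.
Angle from antisolar point = 180° − D = 41.49°.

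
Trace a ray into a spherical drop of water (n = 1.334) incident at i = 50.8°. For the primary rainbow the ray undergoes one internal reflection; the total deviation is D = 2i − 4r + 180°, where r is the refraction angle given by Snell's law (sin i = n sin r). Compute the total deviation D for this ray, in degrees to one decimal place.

sin r = sin 50.8° / 1.334 = 0.7749/1.334 = 0.5809; r = 35.52°.
D = 2·50.8° − 4·35.52° + 180° = 101.60° − 142.06° + 180° = 139.54°.

139.5°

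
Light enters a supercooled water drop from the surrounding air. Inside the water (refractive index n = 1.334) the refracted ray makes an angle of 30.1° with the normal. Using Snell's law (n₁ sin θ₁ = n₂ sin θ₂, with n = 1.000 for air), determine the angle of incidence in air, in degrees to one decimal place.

Snell: sin θ_i = n · sin θ_r = 1.334 × sin 30.1° = 1.334 × 0.5015 = 0.6690.
θ_i = arcsin(0.6690) = 41.99°.

42.0°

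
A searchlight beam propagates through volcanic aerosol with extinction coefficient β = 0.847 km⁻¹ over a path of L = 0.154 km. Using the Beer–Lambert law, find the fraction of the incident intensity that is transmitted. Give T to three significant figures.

τ = β·L = 0.847 × 0.154 = 0.1304.
T = exp(−0.1304) = 0.8777.

0.878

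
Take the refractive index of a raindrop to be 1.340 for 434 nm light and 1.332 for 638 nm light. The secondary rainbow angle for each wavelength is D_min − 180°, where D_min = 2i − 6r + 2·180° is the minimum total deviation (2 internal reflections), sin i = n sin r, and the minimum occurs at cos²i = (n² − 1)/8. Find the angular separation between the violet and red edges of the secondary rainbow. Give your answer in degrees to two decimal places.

At 434 nm (n = 1.340): cos²i = 0.09945 → i = 71.618°, r = 45.088°, D_min = 232.709°, rainbow angle = 52.709°.
At 638 nm (n = 1.332): cos²i = 0.09678 → i = 71.875°, r = 45.520°, D_min = 230.628°, rainbow angle = 50.628°.
Angular width = |52.709° − 50.628°| = 2.080°.

2.08°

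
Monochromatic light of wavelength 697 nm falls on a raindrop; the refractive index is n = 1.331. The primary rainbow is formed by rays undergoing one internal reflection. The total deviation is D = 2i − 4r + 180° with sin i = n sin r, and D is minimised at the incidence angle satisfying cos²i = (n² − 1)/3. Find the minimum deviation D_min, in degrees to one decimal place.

cos²i = (1.77156 − 1)/3 = 0.25719; i = arccos(0.50714) = 59.527°.
sin r = sin 59.527°/1.331 = 0.64753; r = 40.356°.
D_min = 2·59.527° − 4·40.356° + 180° = 137.630°.

137.6°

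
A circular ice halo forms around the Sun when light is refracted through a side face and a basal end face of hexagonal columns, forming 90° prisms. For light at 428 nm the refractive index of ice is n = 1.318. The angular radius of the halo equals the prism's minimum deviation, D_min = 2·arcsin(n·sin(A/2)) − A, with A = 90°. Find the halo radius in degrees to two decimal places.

n·sin(A/2) = 1.318 × sin 45° = 1.318 × 0.7071 = 0.9320.
D_min = 2·arcsin(0.9320) − 90° = 2 × 68.743° − 90° = 47.487°.

47.49°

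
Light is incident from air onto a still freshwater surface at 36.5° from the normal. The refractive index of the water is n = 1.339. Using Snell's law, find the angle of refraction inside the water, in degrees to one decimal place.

Snell: sin θ_r = sin θ_i / n = sin 36.5° / 1.339 = 0.5948 / 1.339 = 0.4442.
θ_r = arcsin(0.4442) = 26.37°.

26.4°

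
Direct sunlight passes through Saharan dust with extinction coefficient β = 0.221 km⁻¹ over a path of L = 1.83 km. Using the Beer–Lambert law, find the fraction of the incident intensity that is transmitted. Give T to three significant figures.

0.667

τ = β·L = 0.221 × 1.83 = 0.4044.
T = exp(−0.4044) = 0.6674.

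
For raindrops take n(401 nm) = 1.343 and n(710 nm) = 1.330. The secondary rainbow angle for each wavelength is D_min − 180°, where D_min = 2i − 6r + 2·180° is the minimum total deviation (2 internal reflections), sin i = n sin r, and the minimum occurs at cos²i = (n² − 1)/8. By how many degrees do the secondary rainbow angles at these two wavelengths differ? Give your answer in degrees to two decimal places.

3.38°

At 401 nm (n = 1.343): cos²i = 0.10046 → i = 71.522°, r = 44.928°, D_min = 233.478°, rainbow angle = 53.478°.
At 710 nm (n = 1.330): cos²i = 0.09611 → i = 71.940°, r = 45.630°, D_min = 230.101°, rainbow angle = 50.101°.
Angular width = |53.478° − 50.101°| = 3.377°.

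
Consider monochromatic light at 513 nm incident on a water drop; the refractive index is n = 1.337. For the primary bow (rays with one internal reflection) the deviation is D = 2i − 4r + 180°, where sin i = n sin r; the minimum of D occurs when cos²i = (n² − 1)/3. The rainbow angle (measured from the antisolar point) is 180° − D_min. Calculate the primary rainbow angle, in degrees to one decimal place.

41.5°

cos²i = (1.78757 − 1)/3 = 0.26252; i = arccos(0.51237) = 59.178°.
sin r = sin 59.178°/1.337 = 0.64231; r = 39.964°.
D_min = 2·59.178° − 4·39.964° + 180° = 138.500°.
Rainbow angle = 180° − D_min = 41.500°.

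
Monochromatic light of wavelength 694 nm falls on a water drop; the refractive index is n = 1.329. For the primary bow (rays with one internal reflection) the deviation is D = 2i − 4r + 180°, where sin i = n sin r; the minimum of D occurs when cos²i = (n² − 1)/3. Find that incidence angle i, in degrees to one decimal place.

59.6°

cos²i = (1.329² − 1)/3 = (1.76624 − 1)/3 = 0.25541.
cos i = 0.50538, so i = 59.643°.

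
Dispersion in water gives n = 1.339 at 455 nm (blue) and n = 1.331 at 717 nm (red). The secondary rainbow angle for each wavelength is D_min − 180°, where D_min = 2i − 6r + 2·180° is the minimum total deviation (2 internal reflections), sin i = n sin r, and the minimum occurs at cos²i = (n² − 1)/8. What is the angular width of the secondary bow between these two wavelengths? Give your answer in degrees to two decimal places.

2.09°

At 455 nm (n = 1.339): cos²i = 0.09912 → i = 71.650°, r = 45.141°, D_min = 232.451°, rainbow angle = 52.451°.
At 717 nm (n = 1.331): cos²i = 0.09645 → i = 71.907°, r = 45.575°, D_min = 230.365°, rainbow angle = 50.365°.
Angular width = |52.451° − 50.365°| = 2.086°.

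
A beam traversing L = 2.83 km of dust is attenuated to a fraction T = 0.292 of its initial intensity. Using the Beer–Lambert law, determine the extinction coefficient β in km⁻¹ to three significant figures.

Beer–Lambert: T = exp(−βL) ⇒ β = −ln(T)/L = −ln(0.292)/2.83 = 1.2310/2.83 = 0.435 km⁻¹.

0.435 km⁻¹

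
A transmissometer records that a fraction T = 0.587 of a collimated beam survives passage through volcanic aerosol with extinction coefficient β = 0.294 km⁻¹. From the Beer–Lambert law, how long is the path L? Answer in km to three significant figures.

Beer–Lambert: T = exp(−βL) ⇒ L = −ln(T)/β = −ln(0.587)/0.294 = 0.5327/0.294 = 1.812 km.

1.81 km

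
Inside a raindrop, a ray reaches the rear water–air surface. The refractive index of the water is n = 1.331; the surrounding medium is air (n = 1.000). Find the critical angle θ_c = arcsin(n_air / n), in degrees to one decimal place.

sin θ_c = n_air / n = 1.000 / 1.331 = 0.7513.
θ_c = arcsin(0.7513) = 48.70°.

48.7°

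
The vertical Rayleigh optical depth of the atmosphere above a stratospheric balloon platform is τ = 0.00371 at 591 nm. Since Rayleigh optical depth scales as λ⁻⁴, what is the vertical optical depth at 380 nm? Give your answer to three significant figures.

τ(380 nm) = τ(591 nm) × (591/380)⁴ = 0.00371 × (1.5553)⁴ = 0.00371 × 5.8508 = 0.0217.

0.0217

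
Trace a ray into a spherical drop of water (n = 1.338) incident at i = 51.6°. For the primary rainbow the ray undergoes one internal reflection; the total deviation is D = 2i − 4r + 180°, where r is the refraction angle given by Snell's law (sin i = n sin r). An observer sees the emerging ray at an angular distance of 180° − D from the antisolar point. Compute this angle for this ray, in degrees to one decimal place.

40.2°

sin r = sin 51.6° / 1.338 = 0.7837/1.338 = 0.5857; r = 35.85°.
D = 2·51.6° − 4·35.85° + 180° = 103.20° − 143.42° + 180° = 139.78°.
Angle from antisolar point = 180° − D = 40.22°.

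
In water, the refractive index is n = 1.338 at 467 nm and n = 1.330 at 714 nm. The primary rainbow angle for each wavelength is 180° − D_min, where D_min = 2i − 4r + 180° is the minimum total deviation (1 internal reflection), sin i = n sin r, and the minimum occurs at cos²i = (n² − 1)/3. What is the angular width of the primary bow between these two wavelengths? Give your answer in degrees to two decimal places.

At 467 nm (n = 1.338): cos²i = 0.26341 → i = 59.120°, r = 39.899°, D_min = 138.643°, rainbow angle = 41.357°.
At 714 nm (n = 1.330): cos²i = 0.25630 → i = 59.585°, r = 40.422°, D_min = 137.484°, rainbow angle = 42.516°.
Angular width = |41.357° − 42.516°| = 1.160°.

1.16°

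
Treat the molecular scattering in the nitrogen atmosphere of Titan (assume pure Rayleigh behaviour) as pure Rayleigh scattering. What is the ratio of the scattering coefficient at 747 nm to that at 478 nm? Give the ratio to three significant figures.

0.168

Rayleigh scattering ∝ λ⁻⁴, so the ratio of coefficients is the inverse fourth power of the wavelength ratio.
σ(747)/σ(478) = (478/747)⁴ = (0.6399)⁴ = 0.1677.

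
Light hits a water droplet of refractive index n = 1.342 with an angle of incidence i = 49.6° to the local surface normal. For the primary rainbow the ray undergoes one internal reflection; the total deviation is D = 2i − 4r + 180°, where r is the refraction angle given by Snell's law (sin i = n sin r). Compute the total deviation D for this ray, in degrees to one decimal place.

sin r = sin 49.6° / 1.342 = 0.7615/1.342 = 0.5675; r = 34.57°.
D = 2·49.6° − 4·34.57° + 180° = 99.20° − 138.29° + 180° = 140.91°.

140.9°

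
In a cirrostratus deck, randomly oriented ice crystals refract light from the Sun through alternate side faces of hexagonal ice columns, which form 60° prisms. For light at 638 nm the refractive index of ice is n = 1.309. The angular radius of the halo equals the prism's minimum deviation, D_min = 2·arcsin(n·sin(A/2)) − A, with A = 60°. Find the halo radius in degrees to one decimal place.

n·sin(A/2) = 1.309 × sin 30° = 1.309 × 0.5000 = 0.6545.
D_min = 2·arcsin(0.6545) − 60° = 2 × 40.882° − 60° = 21.763°.

21.8°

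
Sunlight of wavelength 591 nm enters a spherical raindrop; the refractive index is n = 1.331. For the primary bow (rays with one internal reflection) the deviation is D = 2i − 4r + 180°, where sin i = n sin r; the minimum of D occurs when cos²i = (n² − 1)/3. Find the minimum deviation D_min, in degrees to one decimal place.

137.6°

cos²i = (1.77156 − 1)/3 = 0.25719; i = arccos(0.50714) = 59.527°.
sin r = sin 59.527°/1.331 = 0.64753; r = 40.356°.
D_min = 2·59.527° − 4·40.356° + 180° = 137.630°.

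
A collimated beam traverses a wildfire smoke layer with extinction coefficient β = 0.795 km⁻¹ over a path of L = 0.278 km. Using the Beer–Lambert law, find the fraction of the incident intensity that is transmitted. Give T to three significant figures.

0.802

τ = β·L = 0.795 × 0.278 = 0.2210.
T = exp(−0.2210) = 0.8017.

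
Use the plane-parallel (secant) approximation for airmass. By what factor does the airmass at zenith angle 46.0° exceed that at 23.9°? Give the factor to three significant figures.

X(46.0°)/X(23.9°) = sec 46.0° / sec 23.9° = cos 23.9° / cos 46.0° = 0.9143/0.6947 = 1.3161.

1.32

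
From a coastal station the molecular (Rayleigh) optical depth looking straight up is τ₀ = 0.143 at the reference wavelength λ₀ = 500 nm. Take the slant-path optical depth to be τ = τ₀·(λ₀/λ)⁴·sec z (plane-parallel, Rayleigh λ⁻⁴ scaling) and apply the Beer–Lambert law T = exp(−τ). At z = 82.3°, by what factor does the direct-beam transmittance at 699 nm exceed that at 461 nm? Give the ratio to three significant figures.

Airmass: sec 82.3° = 7.4635.
τ(699 nm) = 0.143 × (500/699)⁴ × 7.4635 = 0.143 × 0.2618 × 7.4635 = 0.2794.
τ(461 nm) = 0.143 × (500/461)⁴ × 7.4635 = 0.143 × 1.3838 × 7.4635 = 1.4769.
T(699)/T(461) = exp(τ_B − τ_A) = exp(1.1975) = 3.3118.

3.31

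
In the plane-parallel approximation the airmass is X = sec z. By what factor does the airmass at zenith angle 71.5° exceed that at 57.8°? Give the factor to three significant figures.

1.68

X(71.5°)/X(57.8°) = sec 71.5° / sec 57.8° = cos 57.8° / cos 71.5° = 0.5329/0.3173 = 1.6794.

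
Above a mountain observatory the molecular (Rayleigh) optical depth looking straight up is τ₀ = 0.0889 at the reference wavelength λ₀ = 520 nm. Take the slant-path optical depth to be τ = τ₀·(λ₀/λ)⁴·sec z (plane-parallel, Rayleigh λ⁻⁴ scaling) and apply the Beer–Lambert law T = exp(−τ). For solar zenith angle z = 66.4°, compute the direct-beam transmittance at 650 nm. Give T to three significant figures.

0.913

sec 66.4° = 2.4978.
τ = 0.0889 × (520/650)⁴ × 2.4978 = 0.0889 × 0.4096 × 2.4978 = 0.0910.
T = exp(−0.0910) = 0.9131.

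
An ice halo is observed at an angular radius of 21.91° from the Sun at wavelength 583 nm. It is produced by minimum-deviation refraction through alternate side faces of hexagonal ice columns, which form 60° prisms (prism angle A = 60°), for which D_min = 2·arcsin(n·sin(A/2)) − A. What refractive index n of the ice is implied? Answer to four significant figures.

Rearranging: n = sin((D_min + A)/2) / sin(A/2).
(D_min + A)/2 = (21.91° + 60°)/2 = 40.955°.
n = sin 40.955° / sin 30° = 0.6555 / 0.5000 = 1.3109.

1.311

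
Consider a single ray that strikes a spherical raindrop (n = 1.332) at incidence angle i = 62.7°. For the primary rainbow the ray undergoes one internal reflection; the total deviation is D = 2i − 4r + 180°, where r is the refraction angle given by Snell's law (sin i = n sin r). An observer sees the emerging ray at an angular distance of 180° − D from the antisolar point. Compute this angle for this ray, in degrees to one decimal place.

42.0°

sin r = sin 62.7° / 1.332 = 0.8886/1.332 = 0.6671; r = 41.85°.
D = 2·62.7° − 4·41.85° + 180° = 125.40° − 167.38° + 180° = 138.02°.
Angle from antisolar point = 180° − D = 41.98°.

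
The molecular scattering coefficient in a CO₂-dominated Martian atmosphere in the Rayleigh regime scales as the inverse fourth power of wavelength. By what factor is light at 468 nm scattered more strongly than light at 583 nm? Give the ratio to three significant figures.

2.41

Rayleigh scattering ∝ λ⁻⁴, so the ratio of coefficients is the inverse fourth power of the wavelength ratio.
σ(468)/σ(583) = (583/468)⁴ = (1.2457)⁴ = 2.408.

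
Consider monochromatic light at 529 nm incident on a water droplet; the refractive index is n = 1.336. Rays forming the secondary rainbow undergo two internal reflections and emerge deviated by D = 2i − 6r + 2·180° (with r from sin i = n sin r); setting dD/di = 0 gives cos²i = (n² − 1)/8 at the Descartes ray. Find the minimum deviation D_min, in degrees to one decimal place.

cos²i = (1.78490 − 1)/8 = 0.09811; i = arccos(0.31323) = 71.746°.
sin r = sin 71.746°/1.336 = 0.71084; r = 45.303°.
D_min = 2·71.746° − 6·45.303° + 360° = 231.674°.

231.7°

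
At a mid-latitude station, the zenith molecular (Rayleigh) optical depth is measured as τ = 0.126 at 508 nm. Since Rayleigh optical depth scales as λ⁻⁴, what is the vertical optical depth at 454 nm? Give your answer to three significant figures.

τ(454 nm) = τ(508 nm) × (508/454)⁴ = 0.126 × (1.1189)⁴ = 0.126 × 1.5676 = 0.1975.

0.198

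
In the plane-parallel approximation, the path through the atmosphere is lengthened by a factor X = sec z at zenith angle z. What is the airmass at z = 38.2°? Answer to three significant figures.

X = sec z = 1/cos 38.2° = 1/0.7859 = 1.2725.

1.27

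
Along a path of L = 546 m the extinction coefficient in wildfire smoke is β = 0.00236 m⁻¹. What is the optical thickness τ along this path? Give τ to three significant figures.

τ = β·L = 0.00236 × 546 = 1.2886.

1.29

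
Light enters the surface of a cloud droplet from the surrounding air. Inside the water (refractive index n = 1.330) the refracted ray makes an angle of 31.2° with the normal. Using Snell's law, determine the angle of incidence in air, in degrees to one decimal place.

43.5°

Snell: sin θ_i = n · sin θ_r = 1.330 × sin 31.2° = 1.330 × 0.5180 = 0.6890.
θ_i = arcsin(0.6890) = 43.55°.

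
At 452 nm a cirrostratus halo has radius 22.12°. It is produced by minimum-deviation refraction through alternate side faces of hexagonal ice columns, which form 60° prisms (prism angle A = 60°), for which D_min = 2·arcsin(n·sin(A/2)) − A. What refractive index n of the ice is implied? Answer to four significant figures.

Rearranging: n = sin((D_min + A)/2) / sin(A/2).
(D_min + A)/2 = (22.12° + 60°)/2 = 41.060°.
n = sin 41.060° / sin 30° = 0.6568 / 0.5000 = 1.3137.

1.314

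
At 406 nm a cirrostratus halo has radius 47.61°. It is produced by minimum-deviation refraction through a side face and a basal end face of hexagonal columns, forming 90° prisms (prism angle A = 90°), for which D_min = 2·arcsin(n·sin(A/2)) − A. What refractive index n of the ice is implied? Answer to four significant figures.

Rearranging: n = sin((D_min + A)/2) / sin(A/2).
(D_min + A)/2 = (47.61° + 90°)/2 = 68.805°.
n = sin 68.805° / sin 45° = 0.9324 / 0.7071 = 1.3185.

1.319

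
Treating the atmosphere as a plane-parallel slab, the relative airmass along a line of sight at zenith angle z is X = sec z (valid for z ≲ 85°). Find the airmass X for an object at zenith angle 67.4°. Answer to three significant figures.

X = sec z = 1/cos 67.4° = 1/0.3843 = 2.6022.

2.60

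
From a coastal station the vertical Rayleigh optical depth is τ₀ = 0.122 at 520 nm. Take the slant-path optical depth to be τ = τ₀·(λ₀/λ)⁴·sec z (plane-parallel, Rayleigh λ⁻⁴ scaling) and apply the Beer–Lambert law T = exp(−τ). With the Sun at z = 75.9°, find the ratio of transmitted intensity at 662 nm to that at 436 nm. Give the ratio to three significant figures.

Airmass: sec 75.9° = 4.1048.
τ(662 nm) = 0.122 × (520/662)⁴ × 4.1048 = 0.122 × 0.3807 × 4.1048 = 0.1907.
τ(436 nm) = 0.122 × (520/436)⁴ × 4.1048 = 0.122 × 2.0233 × 4.1048 = 1.0133.
T(662)/T(436) = exp(τ_B − τ_A) = exp(0.8226) = 2.2764.

2.28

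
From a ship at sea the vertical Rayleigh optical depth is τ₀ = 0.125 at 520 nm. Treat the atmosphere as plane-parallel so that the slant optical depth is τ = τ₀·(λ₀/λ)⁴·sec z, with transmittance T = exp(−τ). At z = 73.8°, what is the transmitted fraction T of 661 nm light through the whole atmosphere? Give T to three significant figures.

sec 73.8° = 3.5843.
τ = 0.125 × (520/661)⁴ × 3.5843 = 0.125 × 0.3830 × 3.5843 = 0.1716.
T = exp(−0.1716) = 0.8423.

0.842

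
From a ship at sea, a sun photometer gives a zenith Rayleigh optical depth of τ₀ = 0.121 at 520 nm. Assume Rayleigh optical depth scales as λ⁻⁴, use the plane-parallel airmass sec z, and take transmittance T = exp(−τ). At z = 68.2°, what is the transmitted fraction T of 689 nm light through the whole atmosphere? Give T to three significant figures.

0.900

sec 68.2° = 2.6927.
τ = 0.121 × (520/689)⁴ × 2.6927 = 0.121 × 0.3244 × 2.6927 = 0.1057.
T = exp(−0.1057) = 0.8997.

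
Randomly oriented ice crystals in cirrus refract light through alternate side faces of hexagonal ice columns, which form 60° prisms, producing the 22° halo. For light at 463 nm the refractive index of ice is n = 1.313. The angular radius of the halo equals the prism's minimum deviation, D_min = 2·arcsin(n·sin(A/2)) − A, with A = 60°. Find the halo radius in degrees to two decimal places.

n·sin(A/2) = 1.313 × sin 30° = 1.313 × 0.5000 = 0.6565.
D_min = 2·arcsin(0.6565) − 60° = 2 × 41.033° − 60° = 22.067°.

22.07°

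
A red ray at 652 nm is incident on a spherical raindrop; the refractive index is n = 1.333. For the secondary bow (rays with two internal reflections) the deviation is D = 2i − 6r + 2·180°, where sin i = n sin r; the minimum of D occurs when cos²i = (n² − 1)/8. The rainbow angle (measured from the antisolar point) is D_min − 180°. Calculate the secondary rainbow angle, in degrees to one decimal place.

50.9°

cos²i = (1.77689 − 1)/8 = 0.09711; i = arccos(0.31163) = 71.843°.
sin r = sin 71.843°/1.333 = 0.71283; r = 45.466°.
D_min = 2·71.843° − 6·45.466° + 360° = 230.891°.
Rainbow angle = D_min − 180° = 50.891°.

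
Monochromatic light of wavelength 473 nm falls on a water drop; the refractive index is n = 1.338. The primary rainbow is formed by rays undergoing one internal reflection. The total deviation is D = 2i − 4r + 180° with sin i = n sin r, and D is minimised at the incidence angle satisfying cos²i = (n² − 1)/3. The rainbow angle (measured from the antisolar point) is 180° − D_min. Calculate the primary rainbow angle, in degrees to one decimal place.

41.4°

cos²i = (1.79024 − 1)/3 = 0.26341; i = arccos(0.51324) = 59.120°.
sin r = sin 59.120°/1.338 = 0.64144; r = 39.899°.
D_min = 2·59.120° − 4·39.899° + 180° = 138.643°.
Rainbow angle = 180° − D_min = 41.357°.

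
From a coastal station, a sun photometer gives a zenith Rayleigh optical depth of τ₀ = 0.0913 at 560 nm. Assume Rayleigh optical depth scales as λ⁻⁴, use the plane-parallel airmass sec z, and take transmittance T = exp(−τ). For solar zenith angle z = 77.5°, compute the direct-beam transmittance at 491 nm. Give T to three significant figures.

sec 77.5° = 4.6202.
τ = 0.0913 × (560/491)⁴ × 4.6202 = 0.0913 × 1.6921 × 4.6202 = 0.7138.
T = exp(−0.7138) = 0.4898.

0.490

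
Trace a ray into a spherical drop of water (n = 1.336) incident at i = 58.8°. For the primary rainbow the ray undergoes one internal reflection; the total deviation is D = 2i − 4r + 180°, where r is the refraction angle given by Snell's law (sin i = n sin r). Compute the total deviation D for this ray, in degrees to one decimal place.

138.4°

sin r = sin 58.8° / 1.336 = 0.8554/1.336 = 0.6402; r = 39.81°.
D = 2·58.8° − 4·39.81° + 180° = 117.60° − 159.24° + 180° = 138.36°.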